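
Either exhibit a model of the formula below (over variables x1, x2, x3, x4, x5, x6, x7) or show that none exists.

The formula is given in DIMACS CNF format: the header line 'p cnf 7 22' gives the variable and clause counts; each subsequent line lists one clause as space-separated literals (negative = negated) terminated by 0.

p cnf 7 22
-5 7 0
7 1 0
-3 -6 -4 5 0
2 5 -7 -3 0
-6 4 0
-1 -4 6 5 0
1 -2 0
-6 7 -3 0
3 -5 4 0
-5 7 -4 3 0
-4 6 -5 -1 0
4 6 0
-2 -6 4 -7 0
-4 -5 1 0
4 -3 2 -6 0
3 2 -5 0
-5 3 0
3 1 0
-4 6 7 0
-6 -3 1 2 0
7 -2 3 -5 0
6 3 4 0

x1 ↦ True, x2 ↦ False, x3 ↦ True, x4 ↦ True, x5 ↦ True, x6 ↦ True, x7 ↦ True

Try x5 = True.
From the singleton clause (x7), x7 = True.
From the singleton clause (x3), x3 = True.
Try x6 = True.
From the singleton clause (x4), x4 = True.
From the singleton clause (x1), x1 = True.
Every clause is now satisfied; x2 is unconstrained.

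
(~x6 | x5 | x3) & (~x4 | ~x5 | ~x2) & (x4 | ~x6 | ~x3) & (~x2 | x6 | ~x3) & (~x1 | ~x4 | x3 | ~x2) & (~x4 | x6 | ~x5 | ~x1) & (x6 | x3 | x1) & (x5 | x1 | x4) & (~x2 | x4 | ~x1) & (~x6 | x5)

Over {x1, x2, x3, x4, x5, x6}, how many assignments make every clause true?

There are 2^6 = 64 truth assignments over (x1, x2, x3, x4, x5, x6).
Split on x5. With x5 = 1, the clauses containing x5 are satisfied and ~x5 drops from the rest; 11 of the 2^5 = 32 assignments to the other variables satisfy what remains.
With x5 = 0, by the same count on the reduced clause set, 5 assignments work.
Total: 11 + 5 = 16.

16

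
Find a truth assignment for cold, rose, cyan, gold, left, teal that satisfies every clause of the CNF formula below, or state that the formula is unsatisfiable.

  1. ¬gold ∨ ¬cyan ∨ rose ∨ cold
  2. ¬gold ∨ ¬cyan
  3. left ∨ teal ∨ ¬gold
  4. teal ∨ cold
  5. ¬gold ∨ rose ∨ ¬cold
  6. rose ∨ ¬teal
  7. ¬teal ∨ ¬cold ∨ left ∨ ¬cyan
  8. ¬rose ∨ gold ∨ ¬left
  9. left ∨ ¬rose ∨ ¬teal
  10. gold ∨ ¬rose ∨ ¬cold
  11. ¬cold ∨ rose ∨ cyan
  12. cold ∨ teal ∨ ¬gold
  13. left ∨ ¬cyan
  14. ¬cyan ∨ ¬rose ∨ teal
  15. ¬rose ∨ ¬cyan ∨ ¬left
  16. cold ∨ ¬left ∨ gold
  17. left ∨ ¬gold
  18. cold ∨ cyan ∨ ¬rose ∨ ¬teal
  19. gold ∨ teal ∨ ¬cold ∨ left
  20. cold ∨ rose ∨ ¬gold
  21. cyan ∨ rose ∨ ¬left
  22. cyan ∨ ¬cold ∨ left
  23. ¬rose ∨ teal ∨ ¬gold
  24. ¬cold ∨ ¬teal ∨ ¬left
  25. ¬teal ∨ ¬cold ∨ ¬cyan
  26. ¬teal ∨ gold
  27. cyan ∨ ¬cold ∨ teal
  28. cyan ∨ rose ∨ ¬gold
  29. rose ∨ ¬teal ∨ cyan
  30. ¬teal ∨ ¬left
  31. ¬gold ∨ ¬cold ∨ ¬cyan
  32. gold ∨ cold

cold: True, rose: False, cyan: True, gold: False, left: True, teal: False

Suppose gold = False.
Unit clause (¬teal) forces teal = False.
Unit clause (cold) forces cold = True.
Unit clause (¬rose) forces rose = False.
Unit clause (cyan) forces cyan = True.
Unit clause (left) forces left = True.
Every clause now holds.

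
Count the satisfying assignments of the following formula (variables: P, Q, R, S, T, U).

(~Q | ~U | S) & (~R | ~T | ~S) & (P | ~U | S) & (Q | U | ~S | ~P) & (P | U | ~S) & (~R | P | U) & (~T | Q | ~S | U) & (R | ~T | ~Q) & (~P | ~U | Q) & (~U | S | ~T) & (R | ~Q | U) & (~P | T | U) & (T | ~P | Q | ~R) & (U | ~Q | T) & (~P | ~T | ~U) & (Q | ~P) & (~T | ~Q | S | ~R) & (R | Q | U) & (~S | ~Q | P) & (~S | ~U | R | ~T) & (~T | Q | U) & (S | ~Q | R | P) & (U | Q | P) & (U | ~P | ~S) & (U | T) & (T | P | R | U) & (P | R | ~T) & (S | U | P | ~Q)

There are 2^6 = 64 truth assignments over (P, Q, R, S, T, U).
Split on Q. With Q = 1, the clauses containing Q are satisfied and ~Q drops from the rest; 2 of the 2^5 = 32 assignments to the other variables satisfy what remains.
With Q = 0, by the same count on the reduced clause set, 2 assignments work.
Total: 2 + 2 = 4.

4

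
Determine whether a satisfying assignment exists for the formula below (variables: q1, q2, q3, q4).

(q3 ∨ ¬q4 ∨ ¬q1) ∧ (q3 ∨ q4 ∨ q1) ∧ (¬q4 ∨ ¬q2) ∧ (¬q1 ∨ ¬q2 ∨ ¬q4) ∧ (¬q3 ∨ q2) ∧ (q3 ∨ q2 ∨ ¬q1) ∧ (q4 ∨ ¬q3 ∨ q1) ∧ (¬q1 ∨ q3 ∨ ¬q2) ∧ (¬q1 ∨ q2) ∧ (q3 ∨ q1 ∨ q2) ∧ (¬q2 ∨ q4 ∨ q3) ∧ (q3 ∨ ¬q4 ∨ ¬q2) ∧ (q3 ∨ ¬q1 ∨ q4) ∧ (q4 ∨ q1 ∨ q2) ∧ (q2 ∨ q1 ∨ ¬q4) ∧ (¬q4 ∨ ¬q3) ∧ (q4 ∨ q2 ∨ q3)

Yes

Try q4 = False.
Try q3 = True.
From the singleton clause (q2), q2 = True.
From the singleton clause (q1), q1 = True.
This assignment satisfies each clause.
A satisfying assignment: q1: True,  q2: True,  q3: True,  q4: False.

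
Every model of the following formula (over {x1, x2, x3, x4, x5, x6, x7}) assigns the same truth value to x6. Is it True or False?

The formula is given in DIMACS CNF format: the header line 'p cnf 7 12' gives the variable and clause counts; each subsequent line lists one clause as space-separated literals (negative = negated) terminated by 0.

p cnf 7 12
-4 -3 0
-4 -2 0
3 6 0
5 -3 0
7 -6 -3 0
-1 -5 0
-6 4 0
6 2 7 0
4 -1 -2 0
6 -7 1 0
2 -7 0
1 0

Suppose x6 = False.
(x3) alone gives x3 = True.
(¬x4) alone gives x4 = False.
(x5) alone gives x5 = True.
(¬x1) alone gives x1 = False.
Now (x1) is unsatisfied and unit — conflict.
So every satisfying assignment has x6 = True.

True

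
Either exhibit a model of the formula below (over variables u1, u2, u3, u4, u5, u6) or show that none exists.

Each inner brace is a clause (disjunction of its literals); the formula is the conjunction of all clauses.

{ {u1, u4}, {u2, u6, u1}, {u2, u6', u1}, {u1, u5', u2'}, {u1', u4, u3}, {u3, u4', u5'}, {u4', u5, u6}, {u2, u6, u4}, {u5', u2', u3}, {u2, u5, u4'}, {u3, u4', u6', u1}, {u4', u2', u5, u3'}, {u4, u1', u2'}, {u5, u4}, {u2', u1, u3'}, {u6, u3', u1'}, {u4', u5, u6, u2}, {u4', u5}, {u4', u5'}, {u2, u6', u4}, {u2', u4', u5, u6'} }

Branch on u1: set u1 = 1.
Branch on u4: set u4 = 1.
From the singleton clause (u5), u5 = 1.
But (u5') is also a unit clause — contradiction.
So u4 must be the other value — set u4 = 0.
From the singleton clause (u3), u3 = 1.
From the singleton clause (u2'), u2 = 0.
From the singleton clause (u6), u6 = 1.
But (u6') is also a unit clause — contradiction.
Either choice for u4 ends in contradiction.
So u1 must be the other value — set u1 = 0.
From the singleton clause (u4), u4 = 1.
From the singleton clause (u5), u5 = 1.
But (u5') is also a unit clause — contradiction.
Either choice for u1 ends in contradiction.

UNSATISFIABLE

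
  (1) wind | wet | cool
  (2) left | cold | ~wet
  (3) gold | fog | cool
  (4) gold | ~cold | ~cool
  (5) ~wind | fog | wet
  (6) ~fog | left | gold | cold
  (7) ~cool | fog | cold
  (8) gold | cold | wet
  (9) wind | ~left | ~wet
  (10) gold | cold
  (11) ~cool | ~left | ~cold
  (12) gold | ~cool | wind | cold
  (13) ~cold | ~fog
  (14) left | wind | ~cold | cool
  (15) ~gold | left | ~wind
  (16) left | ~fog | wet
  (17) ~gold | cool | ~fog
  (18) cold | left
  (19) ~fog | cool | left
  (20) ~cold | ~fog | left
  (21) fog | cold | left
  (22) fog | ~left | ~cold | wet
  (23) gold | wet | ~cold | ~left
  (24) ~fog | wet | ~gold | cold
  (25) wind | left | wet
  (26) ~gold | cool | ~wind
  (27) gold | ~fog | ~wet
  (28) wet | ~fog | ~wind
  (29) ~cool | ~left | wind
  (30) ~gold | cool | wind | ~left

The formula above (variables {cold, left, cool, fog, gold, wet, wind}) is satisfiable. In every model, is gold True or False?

Suppose gold = 0.
Unit clause (cold) forces cold = 1.
Unit clause (~cool) forces cool = 0.
Unit clause (fog) forces fog = 1.
That conflicts with the unit clause (~fog).
So every satisfying assignment has gold = True.

True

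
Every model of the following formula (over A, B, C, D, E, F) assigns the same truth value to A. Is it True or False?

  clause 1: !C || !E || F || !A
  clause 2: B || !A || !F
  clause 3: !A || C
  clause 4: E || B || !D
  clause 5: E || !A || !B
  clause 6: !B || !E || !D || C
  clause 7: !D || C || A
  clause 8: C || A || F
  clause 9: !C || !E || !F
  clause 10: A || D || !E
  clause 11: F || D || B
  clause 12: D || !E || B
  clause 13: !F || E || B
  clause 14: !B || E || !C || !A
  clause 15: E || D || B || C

False

Suppose A = true.
(C) alone gives C = true.
Try E = false.
(!B) alone gives B = false.
(!F) alone gives F = false.
(!D) alone gives D = false.
That conflicts with the unit clause (D).
That branch fails; take E = true instead.
(F) alone gives F = true.
That conflicts with the unit clause (!F).
Both values of E lead to a conflict.
So every satisfying assignment has A = False.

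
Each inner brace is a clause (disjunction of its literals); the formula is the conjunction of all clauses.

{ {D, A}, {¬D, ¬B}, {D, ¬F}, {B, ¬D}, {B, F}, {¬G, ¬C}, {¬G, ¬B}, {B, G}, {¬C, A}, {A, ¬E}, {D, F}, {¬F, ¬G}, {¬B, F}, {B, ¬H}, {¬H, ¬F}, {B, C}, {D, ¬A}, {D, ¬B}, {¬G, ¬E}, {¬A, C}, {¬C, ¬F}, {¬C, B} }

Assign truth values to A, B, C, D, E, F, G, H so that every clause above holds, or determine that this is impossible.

Case D = True:
Unit clause (¬B) forces B = False.
But (B) is also a unit clause — contradiction.
Undo D and try D = False.
Unit clause (A) forces A = True.
But (¬A) is also a unit clause — contradiction.
Neither D = True nor D = False works.

UNSATISFIABLE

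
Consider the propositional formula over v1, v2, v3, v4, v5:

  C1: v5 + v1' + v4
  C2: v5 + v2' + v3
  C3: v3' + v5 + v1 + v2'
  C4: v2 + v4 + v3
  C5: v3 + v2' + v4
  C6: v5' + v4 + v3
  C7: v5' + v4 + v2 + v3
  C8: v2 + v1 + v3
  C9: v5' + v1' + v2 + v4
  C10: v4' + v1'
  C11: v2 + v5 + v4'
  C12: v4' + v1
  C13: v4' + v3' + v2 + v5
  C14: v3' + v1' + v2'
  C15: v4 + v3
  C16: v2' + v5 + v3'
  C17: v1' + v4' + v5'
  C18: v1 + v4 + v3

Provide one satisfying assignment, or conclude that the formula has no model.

v1: 0, v2: 1, v3: 1, v4: 0, v5: 1

Suppose v4 = 0.
From the singleton clause (v3), v3 = 1.
Suppose v5 = 1.
Suppose v1 = 0.
Every clause is now satisfied; v2 is unconstrained.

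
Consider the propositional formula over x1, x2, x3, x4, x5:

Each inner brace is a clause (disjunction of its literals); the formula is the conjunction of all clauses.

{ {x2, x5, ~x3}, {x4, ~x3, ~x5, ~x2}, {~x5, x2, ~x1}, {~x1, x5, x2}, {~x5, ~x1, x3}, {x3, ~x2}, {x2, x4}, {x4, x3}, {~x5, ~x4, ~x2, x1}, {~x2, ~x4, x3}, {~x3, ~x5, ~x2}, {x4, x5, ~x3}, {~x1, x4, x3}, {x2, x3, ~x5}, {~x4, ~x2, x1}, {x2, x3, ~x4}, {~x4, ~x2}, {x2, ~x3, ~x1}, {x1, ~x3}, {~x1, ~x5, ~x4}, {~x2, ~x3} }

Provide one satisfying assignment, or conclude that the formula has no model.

UNSATISFIABLE

Suppose x3 = 1.
The clause (x1) is unit, so x1 = 1.
The clause (x2) is unit, so x2 = 1.
Now (~x2) is unsatisfied and unit — conflict.
So x3 must be the other value — set x3 = 0.
The clause (~x2) is unit, so x2 = 0.
The clause (x4) is unit, so x4 = 1.
Now (~x4) is unsatisfied and unit — conflict.
Either choice for x3 ends in contradiction.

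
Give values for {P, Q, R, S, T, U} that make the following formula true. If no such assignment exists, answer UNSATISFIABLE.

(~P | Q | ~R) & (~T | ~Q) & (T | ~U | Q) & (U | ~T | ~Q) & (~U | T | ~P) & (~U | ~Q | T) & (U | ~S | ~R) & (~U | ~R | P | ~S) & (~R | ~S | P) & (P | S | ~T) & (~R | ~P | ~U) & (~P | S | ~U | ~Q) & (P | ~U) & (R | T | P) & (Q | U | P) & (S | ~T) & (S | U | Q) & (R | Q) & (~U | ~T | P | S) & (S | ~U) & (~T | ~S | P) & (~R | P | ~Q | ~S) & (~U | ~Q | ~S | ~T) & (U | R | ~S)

Try T = 0.
Try U = 0.
Try S = 0.
From the singleton clause (Q), Q = 1.
Try R = 0.
From the singleton clause (P), P = 1.
Every clause now holds.

P: 1; Q: 1; R: 0; S: 0; T: 0; U: 0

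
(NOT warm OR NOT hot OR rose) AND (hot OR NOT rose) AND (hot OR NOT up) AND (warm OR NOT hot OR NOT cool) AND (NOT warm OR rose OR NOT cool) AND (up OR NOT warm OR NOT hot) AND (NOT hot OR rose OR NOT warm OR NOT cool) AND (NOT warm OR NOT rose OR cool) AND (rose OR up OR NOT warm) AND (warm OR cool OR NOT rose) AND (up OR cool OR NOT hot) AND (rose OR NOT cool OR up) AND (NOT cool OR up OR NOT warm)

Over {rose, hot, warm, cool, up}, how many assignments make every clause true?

There are 2^5 = 32 truth assignments over (rose, hot, warm, cool, up).
Split on rose. With rose = true, the clauses containing rose are satisfied and NOT rose drops from the rest; 1 of the 2^4 = 16 assignments to the other variables satisfy what remains.
With rose = false, by the same count on the reduced clause set, 2 assignments work.
Total: 1 + 2 = 3.

3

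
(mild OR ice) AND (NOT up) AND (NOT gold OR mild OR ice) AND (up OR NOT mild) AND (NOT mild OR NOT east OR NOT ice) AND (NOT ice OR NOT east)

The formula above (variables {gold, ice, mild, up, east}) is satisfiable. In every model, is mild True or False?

Suppose mild = true.
The clause (NOT up) is unit, so up = false.
That conflicts with the unit clause (up).
So every satisfying assignment has mild = False.

False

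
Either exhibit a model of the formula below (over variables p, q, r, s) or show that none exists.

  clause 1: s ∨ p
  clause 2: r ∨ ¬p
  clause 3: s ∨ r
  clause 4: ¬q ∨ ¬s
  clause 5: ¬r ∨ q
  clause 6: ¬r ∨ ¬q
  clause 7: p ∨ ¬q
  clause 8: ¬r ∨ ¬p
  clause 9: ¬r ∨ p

Try s = True.
Unit clause (¬q) forces q = False.
Unit clause (¬r) forces r = False.
Unit clause (¬p) forces p = False.
All clauses are satisfied.

p=False, q=False, r=False, s=True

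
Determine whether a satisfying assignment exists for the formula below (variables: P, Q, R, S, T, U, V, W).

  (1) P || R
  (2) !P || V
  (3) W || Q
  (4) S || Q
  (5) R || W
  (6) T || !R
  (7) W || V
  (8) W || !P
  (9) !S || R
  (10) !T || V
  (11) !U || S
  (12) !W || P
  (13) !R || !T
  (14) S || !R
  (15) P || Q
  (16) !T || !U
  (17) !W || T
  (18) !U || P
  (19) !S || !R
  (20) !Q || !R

Yes

Case P = true:
Unit clause (V) forces V = true.
Unit clause (W) forces W = true.
Unit clause (T) forces T = true.
Unit clause (!R) forces R = false.
Unit clause (!S) forces S = false.
Unit clause (Q) forces Q = true.
Unit clause (!U) forces U = false.
Every clause now holds.
A satisfying assignment: P=true; Q=true; R=false; S=false; T=true; U=false; V=true; W=true.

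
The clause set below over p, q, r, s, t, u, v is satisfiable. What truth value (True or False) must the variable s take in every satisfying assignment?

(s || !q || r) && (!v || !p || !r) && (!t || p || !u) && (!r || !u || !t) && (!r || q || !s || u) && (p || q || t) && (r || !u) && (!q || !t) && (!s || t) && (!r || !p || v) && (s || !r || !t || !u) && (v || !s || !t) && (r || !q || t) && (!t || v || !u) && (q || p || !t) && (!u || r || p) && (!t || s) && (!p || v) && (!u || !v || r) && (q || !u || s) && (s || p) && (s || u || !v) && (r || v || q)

True

Suppose s = false.
Unit clause (!t) forces t = false.
Unit clause (p) forces p = true.
Unit clause (v) forces v = true.
Unit clause (!r) forces r = false.
Unit clause (!q) forces q = false.
Unit clause (!u) forces u = false.
That conflicts with the unit clause (u).
So every satisfying assignment has s = True.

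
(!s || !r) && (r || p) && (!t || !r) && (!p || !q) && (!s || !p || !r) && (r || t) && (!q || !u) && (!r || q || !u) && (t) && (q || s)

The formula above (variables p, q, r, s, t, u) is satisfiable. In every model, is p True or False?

Suppose p = false.
(r) alone gives r = true.
(!s) alone gives s = false.
(!t) alone gives t = false.
That conflicts with the unit clause (t).
So every satisfying assignment has p = True.

True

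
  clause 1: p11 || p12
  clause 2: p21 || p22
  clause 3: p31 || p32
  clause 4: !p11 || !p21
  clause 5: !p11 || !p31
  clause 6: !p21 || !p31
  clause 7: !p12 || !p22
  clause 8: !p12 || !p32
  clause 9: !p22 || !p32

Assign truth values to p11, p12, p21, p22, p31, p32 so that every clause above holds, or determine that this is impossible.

Case p11 = true:
Unit clause (!p21) forces p21 = false.
Unit clause (p22) forces p22 = true.
Unit clause (!p31) forces p31 = false.
Unit clause (p32) forces p32 = true.
But (!p32) is also a unit clause — contradiction.
That branch fails; take p11 = false instead.
Unit clause (p12) forces p12 = true.
Unit clause (!p22) forces p22 = false.
Unit clause (p21) forces p21 = true.
Unit clause (!p31) forces p31 = false.
Unit clause (p32) forces p32 = true.
But (!p32) is also a unit clause — contradiction.
Neither p11 = true nor p11 = false works.

UNSATISFIABLE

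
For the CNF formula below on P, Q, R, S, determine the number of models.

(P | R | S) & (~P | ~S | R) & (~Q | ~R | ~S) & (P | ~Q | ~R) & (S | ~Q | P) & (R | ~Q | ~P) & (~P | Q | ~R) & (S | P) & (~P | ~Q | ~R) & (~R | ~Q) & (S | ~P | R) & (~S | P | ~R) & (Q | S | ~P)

2

There are 2^4 = 16 truth assignments over (P, Q, R, S).
Check each against the 13 clauses (columns in the order P, Q, R, S):
  F F F F  ✗ fails (P | R | S)
  F F F T  ✓ satisfies all
  F F T F  ✗ fails (S | P)
  F F T T  ✗ fails (~S | P | ~R)
  F T F F  ✗ fails (P | R | S)
  F T F T  ✓ satisfies all
  F T T F  ✗ fails (P | ~Q | ~R)
  F T T T  ✗ fails (~Q | ~R | ~S)
  T F F F  ✗ fails (S | ~P | R)
  T F F T  ✗ fails (~P | ~S | R)
  T F T F  ✗ fails (~P | Q | ~R)
  T F T T  ✗ fails (~P | Q | ~R)
  T T F F  ✗ fails (R | ~Q | ~P)
  T T F T  ✗ fails (~P | ~S | R)
  T T T F  ✗ fails (~P | ~Q | ~R)
  T T T T  ✗ fails (~Q | ~R | ~S)
2 of the 16 rows are models.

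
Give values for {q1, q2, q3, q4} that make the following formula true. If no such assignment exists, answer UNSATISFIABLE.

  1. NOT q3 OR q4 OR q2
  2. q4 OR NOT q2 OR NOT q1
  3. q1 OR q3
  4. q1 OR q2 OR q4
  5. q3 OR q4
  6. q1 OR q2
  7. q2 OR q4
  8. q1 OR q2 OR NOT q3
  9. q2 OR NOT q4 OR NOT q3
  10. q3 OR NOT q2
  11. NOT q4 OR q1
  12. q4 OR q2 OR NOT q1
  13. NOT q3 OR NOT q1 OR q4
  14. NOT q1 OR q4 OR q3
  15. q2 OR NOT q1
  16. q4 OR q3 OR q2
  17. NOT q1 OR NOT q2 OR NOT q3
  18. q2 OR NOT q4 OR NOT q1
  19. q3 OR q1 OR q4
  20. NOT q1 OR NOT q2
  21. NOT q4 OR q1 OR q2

q1 ↦ false; q2 ↦ true; q3 ↦ true; q4 ↦ false

Branch on q1: set q1 = false.
From the singleton clause (q3), q3 = true.
From the singleton clause (q2), q2 = true.
From the singleton clause (NOT q4), q4 = false.
All clauses are satisfied.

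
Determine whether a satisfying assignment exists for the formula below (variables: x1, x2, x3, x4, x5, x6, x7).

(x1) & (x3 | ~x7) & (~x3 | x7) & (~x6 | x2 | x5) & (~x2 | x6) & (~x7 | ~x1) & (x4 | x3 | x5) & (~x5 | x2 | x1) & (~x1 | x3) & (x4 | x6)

No, unsatisfiable

Unit clause (x1) forces x1 = 1.
Unit clause (~x7) forces x7 = 0.
Unit clause (~x3) forces x3 = 0.
Now (x3) is unsatisfied and unit — conflict.
No assignment satisfies every clause.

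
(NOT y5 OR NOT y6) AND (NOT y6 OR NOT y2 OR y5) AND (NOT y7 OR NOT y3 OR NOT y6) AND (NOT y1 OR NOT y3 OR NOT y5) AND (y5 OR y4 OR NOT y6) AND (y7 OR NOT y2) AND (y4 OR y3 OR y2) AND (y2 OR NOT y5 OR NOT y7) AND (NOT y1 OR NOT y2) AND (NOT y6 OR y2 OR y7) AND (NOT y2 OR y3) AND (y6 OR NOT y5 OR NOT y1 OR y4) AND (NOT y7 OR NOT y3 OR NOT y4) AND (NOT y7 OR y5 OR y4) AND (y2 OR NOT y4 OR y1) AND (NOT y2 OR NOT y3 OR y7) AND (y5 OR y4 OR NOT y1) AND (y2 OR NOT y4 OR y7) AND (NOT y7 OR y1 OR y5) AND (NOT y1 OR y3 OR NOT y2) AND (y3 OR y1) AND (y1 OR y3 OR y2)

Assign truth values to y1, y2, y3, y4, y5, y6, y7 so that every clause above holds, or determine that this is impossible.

Suppose y5 = false.
Suppose y6 = true.
The clause (NOT y2) is unit, so y2 = false.
The clause (y4) is unit, so y4 = true.
The clause (y7) is unit, so y7 = true.
The clause (NOT y3) is unit, so y3 = false.
The clause (y1) is unit, so y1 = true.
Every clause now holds.

y1=true,  y2=false,  y3=false,  y4=true,  y5=false,  y6=true,  y7=true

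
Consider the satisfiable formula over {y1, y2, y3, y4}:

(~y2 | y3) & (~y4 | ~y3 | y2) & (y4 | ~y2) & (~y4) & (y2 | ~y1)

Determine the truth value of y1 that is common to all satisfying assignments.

Suppose y1 = 1.
Unit clause (~y4) forces y4 = 0.
Unit clause (~y2) forces y2 = 0.
But (y2) is also a unit clause — contradiction.
So every satisfying assignment has y1 = False.

False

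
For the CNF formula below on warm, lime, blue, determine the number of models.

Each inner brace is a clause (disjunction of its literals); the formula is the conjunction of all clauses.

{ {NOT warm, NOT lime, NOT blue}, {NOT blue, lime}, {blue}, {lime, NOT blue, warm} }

1

There are 2^3 = 8 truth assignments over (warm, lime, blue).
Check each against the 4 clauses (columns in the order warm, lime, blue):
  F F F  ✗ fails (blue)
  F F T  ✗ fails (NOT blue OR lime)
  F T F  ✗ fails (blue)
  F T T  ✓ satisfies all
  T F F  ✗ fails (blue)
  T F T  ✗ fails (NOT blue OR lime)
  T T F  ✗ fails (blue)
  T T T  ✗ fails (NOT warm OR NOT lime OR NOT blue)
1 of the 8 rows is a model.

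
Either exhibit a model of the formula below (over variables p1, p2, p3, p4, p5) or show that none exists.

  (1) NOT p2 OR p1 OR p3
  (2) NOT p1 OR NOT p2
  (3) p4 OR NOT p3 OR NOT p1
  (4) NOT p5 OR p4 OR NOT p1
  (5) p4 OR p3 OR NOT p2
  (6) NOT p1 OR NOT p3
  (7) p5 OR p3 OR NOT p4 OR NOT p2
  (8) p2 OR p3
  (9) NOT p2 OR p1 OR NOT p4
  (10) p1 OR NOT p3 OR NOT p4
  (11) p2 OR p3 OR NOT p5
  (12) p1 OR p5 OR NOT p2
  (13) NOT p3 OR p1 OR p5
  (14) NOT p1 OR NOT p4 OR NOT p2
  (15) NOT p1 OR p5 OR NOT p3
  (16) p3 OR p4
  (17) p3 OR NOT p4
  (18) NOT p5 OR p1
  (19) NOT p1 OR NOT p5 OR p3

Branch on p1: set p1 = false.
Unit clause (NOT p5) forces p5 = false.
Unit clause (NOT p2) forces p2 = false.
Unit clause (p3) forces p3 = true.
Now (NOT p3) is unsatisfied and unit — conflict.
Backtrack on p1: now try p1 = true.
Unit clause (NOT p2) forces p2 = false.
Unit clause (NOT p3) forces p3 = false.
Now (p3) is unsatisfied and unit — conflict.
Either choice for p1 ends in contradiction.

UNSATISFIABLE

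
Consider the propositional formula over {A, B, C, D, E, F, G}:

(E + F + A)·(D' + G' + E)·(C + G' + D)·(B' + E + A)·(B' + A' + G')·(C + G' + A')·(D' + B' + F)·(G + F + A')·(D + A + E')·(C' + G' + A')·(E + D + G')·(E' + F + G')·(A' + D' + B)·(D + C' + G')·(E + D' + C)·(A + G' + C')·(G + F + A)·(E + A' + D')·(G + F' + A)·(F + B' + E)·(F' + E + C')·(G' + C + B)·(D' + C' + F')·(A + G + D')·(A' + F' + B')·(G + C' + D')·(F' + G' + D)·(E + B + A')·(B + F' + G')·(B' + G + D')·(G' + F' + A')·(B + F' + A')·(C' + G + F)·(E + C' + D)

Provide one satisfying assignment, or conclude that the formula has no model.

Try E = 1.
Try D = 1.
Try B = 1.
(F) alone gives F = 1.
(C') alone gives C = 0.
(A') alone gives A = 0.
(G) alone gives G = 1.
Every clause now holds.

A: 0, B: 1, C: 0, D: 1, E: 1, F: 1, G: 1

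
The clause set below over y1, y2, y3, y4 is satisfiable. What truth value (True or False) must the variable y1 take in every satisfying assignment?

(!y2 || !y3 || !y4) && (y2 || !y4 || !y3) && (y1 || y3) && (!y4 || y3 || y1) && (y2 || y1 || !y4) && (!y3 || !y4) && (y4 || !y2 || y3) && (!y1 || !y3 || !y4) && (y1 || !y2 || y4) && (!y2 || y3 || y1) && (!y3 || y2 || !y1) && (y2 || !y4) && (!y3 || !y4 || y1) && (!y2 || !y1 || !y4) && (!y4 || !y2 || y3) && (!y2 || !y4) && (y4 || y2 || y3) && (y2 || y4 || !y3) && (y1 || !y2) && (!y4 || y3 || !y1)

True

Suppose y1 = false.
(y3) alone gives y3 = true.
(!y4) alone gives y4 = false.
(!y2) alone gives y2 = false.
That conflicts with the unit clause (y2).
So every satisfying assignment has y1 = True.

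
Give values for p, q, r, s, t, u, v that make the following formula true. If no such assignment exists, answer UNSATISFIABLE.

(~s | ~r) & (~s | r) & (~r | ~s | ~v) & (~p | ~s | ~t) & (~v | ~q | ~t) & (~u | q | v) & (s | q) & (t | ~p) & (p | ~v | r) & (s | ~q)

Suppose s = 0.
From the singleton clause (q), q = 1.
That conflicts with the unit clause (~q).
So s must be the other value — set s = 1.
From the singleton clause (~r), r = 0.
That conflicts with the unit clause (r).
Both values of s lead to a conflict.

UNSATISFIABLE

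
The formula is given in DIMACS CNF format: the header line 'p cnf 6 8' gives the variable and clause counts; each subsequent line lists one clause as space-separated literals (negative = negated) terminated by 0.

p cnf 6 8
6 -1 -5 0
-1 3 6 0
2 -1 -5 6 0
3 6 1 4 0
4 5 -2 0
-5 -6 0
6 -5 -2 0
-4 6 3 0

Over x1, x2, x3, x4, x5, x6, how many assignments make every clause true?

There are 2^6 = 64 truth assignments over (x1, x2, x3, x4, x5, x6).
Split on x2. With x2 = True, the clauses containing x2 are satisfied and ¬x2 drops from the rest; 6 of the 2^5 = 32 assignments to the other variables satisfy what remains.
With x2 = False, by the same count on the reduced clause set, 14 assignments work.
(One model: x1=F, x2=F, x3=F, x4=F, x5=F, x6=T.)
Total: 6 + 14 = 20.

20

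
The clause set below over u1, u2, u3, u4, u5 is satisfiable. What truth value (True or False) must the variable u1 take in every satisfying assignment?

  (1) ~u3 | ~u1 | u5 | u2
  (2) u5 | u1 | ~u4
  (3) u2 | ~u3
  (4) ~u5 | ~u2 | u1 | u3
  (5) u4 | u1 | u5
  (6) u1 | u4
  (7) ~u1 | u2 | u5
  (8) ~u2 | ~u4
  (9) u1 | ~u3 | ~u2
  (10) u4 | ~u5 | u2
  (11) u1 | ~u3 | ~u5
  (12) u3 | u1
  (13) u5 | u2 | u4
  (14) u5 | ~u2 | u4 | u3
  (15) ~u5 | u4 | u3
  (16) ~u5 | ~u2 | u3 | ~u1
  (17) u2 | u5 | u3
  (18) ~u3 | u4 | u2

True

Suppose u1 = 0.
The clause (u4) is unit, so u4 = 1.
The clause (u5) is unit, so u5 = 1.
The clause (~u2) is unit, so u2 = 0.
The clause (~u3) is unit, so u3 = 0.
That conflicts with the unit clause (u3).
So every satisfying assignment has u1 = True.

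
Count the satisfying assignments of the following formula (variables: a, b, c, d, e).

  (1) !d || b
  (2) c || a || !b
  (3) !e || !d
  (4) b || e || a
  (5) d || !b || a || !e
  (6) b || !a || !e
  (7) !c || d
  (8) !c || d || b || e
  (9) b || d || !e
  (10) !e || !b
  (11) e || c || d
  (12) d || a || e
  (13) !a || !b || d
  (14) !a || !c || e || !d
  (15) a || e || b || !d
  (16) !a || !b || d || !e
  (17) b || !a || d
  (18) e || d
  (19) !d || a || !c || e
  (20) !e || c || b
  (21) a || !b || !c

1

There are 2^5 = 32 truth assignments over (a, b, c, d, e).
Split on a. With a = true, the clauses containing a are satisfied and !a drops from the rest; 1 of the 2^4 = 16 assignments to the other variables satisfy what remains.
With a = false, by the same count on the reduced clause set, 0 assignments work.
(One model: a=T, b=T, c=F, d=T, e=F.)
Total: 1 + 0 = 1.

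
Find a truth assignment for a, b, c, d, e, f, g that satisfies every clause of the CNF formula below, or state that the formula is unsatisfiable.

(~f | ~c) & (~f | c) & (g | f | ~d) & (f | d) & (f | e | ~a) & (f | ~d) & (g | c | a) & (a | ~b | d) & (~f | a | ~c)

UNSATISFIABLE

Suppose f = 0.
(d) alone gives d = 1.
But (~d) is also a unit clause — contradiction.
Backtrack on f: now try f = 1.
(~c) alone gives c = 0.
But (c) is also a unit clause — contradiction.
Neither f = 1 nor f = 0 works.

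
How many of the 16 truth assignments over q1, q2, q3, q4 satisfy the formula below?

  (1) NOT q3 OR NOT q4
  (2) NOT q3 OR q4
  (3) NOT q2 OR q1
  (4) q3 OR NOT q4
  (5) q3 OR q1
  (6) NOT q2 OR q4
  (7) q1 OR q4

There are 2^4 = 16 truth assignments over (q1, q2, q3, q4).
Check each against the 7 clauses (columns in the order q1, q2, q3, q4):
  F F F F  ✗ fails (q3 OR q1)
  F F F T  ✗ fails (q3 OR NOT q4)
  F F T F  ✗ fails (NOT q3 OR q4)
  F F T T  ✗ fails (NOT q3 OR NOT q4)
  F T F F  ✗ fails (NOT q2 OR q1)
  F T F T  ✗ fails (NOT q2 OR q1)
  F T T F  ✗ fails (NOT q3 OR q4)
  F T T T  ✗ fails (NOT q3 OR NOT q4)
  T F F F  ✓ satisfies all
  T F F T  ✗ fails (q3 OR NOT q4)
  T F T F  ✗ fails (NOT q3 OR q4)
  T F T T  ✗ fails (NOT q3 OR NOT q4)
  T T F F  ✗ fails (NOT q2 OR q4)
  T T F T  ✗ fails (q3 OR NOT q4)
  T T T F  ✗ fails (NOT q3 OR q4)
  T T T T  ✗ fails (NOT q3 OR NOT q4)
1 of the 16 rows is a model.

1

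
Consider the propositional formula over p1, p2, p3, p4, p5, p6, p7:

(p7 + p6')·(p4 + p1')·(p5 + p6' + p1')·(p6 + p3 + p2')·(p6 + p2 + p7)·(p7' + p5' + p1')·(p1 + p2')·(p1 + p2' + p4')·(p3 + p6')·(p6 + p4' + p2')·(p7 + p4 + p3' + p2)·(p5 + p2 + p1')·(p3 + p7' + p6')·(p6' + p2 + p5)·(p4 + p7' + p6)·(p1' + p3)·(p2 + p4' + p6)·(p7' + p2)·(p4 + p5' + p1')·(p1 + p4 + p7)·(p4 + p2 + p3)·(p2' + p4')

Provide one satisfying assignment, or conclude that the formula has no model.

Case p7 = 1:
Unit clause (p2) forces p2 = 1.
Unit clause (p1) forces p1 = 1.
Unit clause (p4) forces p4 = 1.
That conflicts with the unit clause (p4').
So p7 must be the other value — set p7 = 0.
Unit clause (p6') forces p6 = 0.
Unit clause (p2) forces p2 = 1.
Unit clause (p3) forces p3 = 1.
Unit clause (p1) forces p1 = 1.
Unit clause (p4) forces p4 = 1.
That conflicts with the unit clause (p4').
Both values of p7 lead to a conflict.

UNSATISFIABLE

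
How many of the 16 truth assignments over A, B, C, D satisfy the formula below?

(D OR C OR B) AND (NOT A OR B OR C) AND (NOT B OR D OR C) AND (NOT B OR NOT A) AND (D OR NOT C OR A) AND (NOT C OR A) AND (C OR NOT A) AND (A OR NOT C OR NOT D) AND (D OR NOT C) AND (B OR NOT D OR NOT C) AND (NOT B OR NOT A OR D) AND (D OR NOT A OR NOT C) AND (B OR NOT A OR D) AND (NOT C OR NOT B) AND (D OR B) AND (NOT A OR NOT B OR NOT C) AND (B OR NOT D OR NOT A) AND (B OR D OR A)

There are 2^4 = 16 truth assignments over (A, B, C, D).
Check each against the 18 clauses (columns in the order A, B, C, D):
  F F F F  ✗ fails (D OR C OR B)
  F F F T  ✓ satisfies all
  F F T F  ✗ fails (D OR NOT C OR A)
  F F T T  ✗ fails (NOT C OR A)
  F T F F  ✗ fails (NOT B OR D OR C)
  F T F T  ✓ satisfies all
  F T T F  ✗ fails (D OR NOT C OR A)
  F T T T  ✗ fails (NOT C OR A)
  T F F F  ✗ fails (D OR C OR B)
  T F F T  ✗ fails (NOT A OR B OR C)
  T F T F  ✗ fails (D OR NOT C)
  T F T T  ✗ fails (B OR NOT D OR NOT C)
  T T F F  ✗ fails (NOT B OR D OR C)
  T T F T  ✗ fails (NOT B OR NOT A)
  T T T F  ✗ fails (NOT B OR NOT A)
  T T T T  ✗ fails (NOT B OR NOT A)
2 of the 16 rows are models.

2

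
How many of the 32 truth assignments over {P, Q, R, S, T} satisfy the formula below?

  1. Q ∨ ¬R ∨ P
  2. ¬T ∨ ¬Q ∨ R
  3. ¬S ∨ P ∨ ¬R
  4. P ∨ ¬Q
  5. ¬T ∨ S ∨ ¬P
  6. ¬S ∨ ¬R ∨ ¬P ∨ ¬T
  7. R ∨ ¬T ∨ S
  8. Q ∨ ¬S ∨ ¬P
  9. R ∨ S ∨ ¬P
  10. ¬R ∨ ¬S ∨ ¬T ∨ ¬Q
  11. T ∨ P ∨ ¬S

There are 2^5 = 32 truth assignments over (P, Q, R, S, T).
Split on P. With P = True, the clauses containing P are satisfied and ¬P drops from the rest; 4 of the 2^4 = 16 assignments to the other variables satisfy what remains.
With P = False, by the same count on the reduced clause set, 2 assignments work.
Total: 4 + 2 = 6.

6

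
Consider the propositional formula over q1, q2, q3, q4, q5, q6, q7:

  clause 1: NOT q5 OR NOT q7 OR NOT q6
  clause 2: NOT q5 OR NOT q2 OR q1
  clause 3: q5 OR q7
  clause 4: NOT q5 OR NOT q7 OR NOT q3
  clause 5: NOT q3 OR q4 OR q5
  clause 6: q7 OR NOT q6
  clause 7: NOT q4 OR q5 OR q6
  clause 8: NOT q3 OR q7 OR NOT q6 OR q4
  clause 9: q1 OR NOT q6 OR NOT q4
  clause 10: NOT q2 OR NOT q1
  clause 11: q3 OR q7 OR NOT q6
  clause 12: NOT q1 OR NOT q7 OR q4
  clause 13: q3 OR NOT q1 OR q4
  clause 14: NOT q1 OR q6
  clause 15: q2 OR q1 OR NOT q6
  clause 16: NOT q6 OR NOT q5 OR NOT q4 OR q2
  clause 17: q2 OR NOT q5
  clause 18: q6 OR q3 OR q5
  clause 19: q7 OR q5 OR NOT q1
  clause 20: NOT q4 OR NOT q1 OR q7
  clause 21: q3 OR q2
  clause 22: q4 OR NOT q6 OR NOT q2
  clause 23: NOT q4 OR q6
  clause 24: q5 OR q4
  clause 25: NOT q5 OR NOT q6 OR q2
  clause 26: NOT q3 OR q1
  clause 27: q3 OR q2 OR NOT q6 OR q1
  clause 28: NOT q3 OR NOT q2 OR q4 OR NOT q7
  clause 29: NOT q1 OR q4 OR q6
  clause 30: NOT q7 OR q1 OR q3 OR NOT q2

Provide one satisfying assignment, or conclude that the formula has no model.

Case q5 = false:
(q7) alone gives q7 = true.
(q4) alone gives q4 = true.
(q6) alone gives q6 = true.
(q1) alone gives q1 = true.
(NOT q2) alone gives q2 = false.
(q3) alone gives q3 = true.
This assignment satisfies each clause.

q1 ↦ true,  q2 ↦ false,  q3 ↦ true,  q4 ↦ true,  q5 ↦ false,  q6 ↦ true,  q7 ↦ true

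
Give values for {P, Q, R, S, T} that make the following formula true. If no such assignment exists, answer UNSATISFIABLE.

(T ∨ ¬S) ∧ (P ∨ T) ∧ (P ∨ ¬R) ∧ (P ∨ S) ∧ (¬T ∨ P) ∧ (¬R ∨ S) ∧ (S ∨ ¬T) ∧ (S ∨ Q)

Case T = True:
Unit clause (P) forces P = True.
Unit clause (S) forces S = True.
All clauses hold; Q, R can take either value.

P ↦ True; Q ↦ False; R ↦ True; S ↦ True; T ↦ True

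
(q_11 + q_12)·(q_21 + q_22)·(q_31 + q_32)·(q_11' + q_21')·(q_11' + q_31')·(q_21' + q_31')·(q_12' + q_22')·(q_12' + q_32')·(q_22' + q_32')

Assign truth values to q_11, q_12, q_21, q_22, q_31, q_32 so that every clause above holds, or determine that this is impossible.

Suppose q_11 = 1.
(q_21') alone gives q_21 = 0.
(q_22) alone gives q_22 = 1.
(q_31') alone gives q_31 = 0.
(q_32) alone gives q_32 = 1.
But (q_32') is also a unit clause — contradiction.
Backtrack on q_11: now try q_11 = 0.
(q_12) alone gives q_12 = 1.
(q_22') alone gives q_22 = 0.
(q_21) alone gives q_21 = 1.
(q_31') alone gives q_31 = 0.
(q_32) alone gives q_32 = 1.
But (q_32') is also a unit clause — contradiction.
Neither q_11 = 1 nor q_11 = 0 works.

UNSATISFIABLE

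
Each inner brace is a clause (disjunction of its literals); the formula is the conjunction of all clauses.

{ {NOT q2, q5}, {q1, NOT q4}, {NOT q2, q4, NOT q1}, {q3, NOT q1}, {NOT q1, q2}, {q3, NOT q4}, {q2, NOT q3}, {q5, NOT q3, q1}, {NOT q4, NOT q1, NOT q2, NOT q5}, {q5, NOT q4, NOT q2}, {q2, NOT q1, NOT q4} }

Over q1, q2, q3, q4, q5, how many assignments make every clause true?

There are 2^5 = 32 truth assignments over (q1, q2, q3, q4, q5).
Split on q2. With q2 = true, the clauses containing q2 are satisfied and NOT q2 drops from the rest; 2 of the 2^4 = 16 assignments to the other variables satisfy what remains.
With q2 = false, by the same count on the reduced clause set, 2 assignments work.
Total: 2 + 2 = 4.

4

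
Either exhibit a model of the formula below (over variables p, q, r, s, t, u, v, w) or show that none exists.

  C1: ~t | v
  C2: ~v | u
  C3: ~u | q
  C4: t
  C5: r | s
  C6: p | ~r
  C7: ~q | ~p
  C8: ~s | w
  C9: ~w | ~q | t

p=0, q=1, r=0, s=1, t=1, u=1, v=1, w=1

(t) alone gives t = 1.
(v) alone gives v = 1.
(u) alone gives u = 1.
(q) alone gives q = 1.
(~p) alone gives p = 0.
(~r) alone gives r = 0.
(s) alone gives s = 1.
(w) alone gives w = 1.
This assignment satisfies each clause.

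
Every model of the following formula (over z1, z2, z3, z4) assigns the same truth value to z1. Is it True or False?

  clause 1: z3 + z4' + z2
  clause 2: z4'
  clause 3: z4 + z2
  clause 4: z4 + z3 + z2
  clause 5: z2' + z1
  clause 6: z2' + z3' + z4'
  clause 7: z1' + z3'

Suppose z1 = 0.
(z4') alone gives z4 = 0.
(z2) alone gives z2 = 1.
That conflicts with the unit clause (z2').
So every satisfying assignment has z1 = True.

True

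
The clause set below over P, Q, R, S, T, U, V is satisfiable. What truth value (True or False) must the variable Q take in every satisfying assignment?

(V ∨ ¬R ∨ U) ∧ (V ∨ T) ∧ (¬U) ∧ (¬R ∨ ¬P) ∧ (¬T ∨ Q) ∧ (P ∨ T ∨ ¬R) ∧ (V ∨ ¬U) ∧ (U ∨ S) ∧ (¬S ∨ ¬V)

Suppose Q = False.
From the singleton clause (¬U), U = False.
From the singleton clause (¬T), T = False.
From the singleton clause (V), V = True.
From the singleton clause (S), S = True.
But (¬S) is also a unit clause — contradiction.
So every satisfying assignment has Q = True.

True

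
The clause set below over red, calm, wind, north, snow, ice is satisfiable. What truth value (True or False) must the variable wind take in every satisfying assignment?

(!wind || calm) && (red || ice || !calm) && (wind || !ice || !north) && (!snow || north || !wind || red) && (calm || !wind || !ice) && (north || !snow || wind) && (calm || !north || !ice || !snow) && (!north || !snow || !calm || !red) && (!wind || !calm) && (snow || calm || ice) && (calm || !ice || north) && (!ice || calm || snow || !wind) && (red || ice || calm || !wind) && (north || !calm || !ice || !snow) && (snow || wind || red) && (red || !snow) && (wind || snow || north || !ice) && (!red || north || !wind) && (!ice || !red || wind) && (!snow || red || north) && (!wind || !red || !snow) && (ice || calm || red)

False

Suppose wind = true.
Unit clause (calm) forces calm = true.
Now (!calm) is unsatisfied and unit — conflict.
So every satisfying assignment has wind = False.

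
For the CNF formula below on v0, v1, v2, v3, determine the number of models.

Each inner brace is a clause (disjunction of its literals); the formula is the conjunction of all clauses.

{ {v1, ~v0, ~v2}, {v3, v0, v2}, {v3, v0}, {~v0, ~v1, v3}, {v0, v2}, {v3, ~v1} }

6

There are 2^4 = 16 truth assignments over (v0, v1, v2, v3).
Check each against the 6 clauses (columns in the order v0, v1, v2, v3):
  F F F F  ✗ fails (v3 | v0 | v2)
  F F F T  ✗ fails (v0 | v2)
  F F T F  ✗ fails (v3 | v0)
  F F T T  ✓ satisfies all
  F T F F  ✗ fails (v3 | v0 | v2)
  F T F T  ✗ fails (v0 | v2)
  F T T F  ✗ fails (v3 | v0)
  F T T T  ✓ satisfies all
  T F F F  ✓ satisfies all
  T F F T  ✓ satisfies all
  T F T F  ✗ fails (v1 | ~v0 | ~v2)
  T F T T  ✗ fails (v1 | ~v0 | ~v2)
  T T F F  ✗ fails (~v0 | ~v1 | v3)
  T T F T  ✓ satisfies all
  T T T F  ✗ fails (~v0 | ~v1 | v3)
  T T T T  ✓ satisfies all
6 of the 16 rows are models.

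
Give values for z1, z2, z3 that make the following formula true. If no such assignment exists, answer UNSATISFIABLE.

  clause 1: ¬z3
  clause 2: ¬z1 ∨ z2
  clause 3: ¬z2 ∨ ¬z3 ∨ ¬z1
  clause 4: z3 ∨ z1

(¬z3) alone gives z3 = False.
(z1) alone gives z1 = True.
(z2) alone gives z2 = True.
Every clause now holds.

z1=True,  z2=True,  z3=False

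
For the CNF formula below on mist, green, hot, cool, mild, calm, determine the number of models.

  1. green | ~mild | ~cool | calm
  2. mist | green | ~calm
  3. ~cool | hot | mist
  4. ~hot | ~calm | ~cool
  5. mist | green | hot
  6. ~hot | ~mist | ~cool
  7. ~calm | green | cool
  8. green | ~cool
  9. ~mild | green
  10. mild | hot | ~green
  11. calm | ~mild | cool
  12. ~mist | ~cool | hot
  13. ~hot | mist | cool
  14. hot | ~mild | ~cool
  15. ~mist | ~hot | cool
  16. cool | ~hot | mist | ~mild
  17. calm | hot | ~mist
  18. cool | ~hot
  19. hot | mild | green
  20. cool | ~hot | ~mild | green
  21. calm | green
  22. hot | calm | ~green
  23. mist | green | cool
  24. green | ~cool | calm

There are 2^6 = 64 truth assignments over (mist, green, hot, cool, mild, calm).
Split on calm. With calm = 1, the clauses containing calm are satisfied and ~calm drops from the rest; 2 of the 2^5 = 32 assignments to the other variables satisfy what remains.
With calm = 0, by the same count on the reduced clause set, 2 assignments work.
(One model: mist=F, green=T, hot=F, cool=F, mild=T, calm=T.)
Total: 2 + 2 = 4.

4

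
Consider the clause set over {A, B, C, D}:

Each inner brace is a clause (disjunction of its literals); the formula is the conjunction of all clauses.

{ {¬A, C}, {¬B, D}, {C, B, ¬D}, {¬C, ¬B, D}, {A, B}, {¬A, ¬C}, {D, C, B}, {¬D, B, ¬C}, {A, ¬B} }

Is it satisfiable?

Suppose A = False.
From the singleton clause (B), B = True.
Now (¬B) is unsatisfied and unit — conflict.
That branch fails; take A = True instead.
From the singleton clause (C), C = True.
Now (¬C) is unsatisfied and unit — conflict.
Both values of A lead to a conflict.
No assignment satisfies every clause.

Unsatisfiable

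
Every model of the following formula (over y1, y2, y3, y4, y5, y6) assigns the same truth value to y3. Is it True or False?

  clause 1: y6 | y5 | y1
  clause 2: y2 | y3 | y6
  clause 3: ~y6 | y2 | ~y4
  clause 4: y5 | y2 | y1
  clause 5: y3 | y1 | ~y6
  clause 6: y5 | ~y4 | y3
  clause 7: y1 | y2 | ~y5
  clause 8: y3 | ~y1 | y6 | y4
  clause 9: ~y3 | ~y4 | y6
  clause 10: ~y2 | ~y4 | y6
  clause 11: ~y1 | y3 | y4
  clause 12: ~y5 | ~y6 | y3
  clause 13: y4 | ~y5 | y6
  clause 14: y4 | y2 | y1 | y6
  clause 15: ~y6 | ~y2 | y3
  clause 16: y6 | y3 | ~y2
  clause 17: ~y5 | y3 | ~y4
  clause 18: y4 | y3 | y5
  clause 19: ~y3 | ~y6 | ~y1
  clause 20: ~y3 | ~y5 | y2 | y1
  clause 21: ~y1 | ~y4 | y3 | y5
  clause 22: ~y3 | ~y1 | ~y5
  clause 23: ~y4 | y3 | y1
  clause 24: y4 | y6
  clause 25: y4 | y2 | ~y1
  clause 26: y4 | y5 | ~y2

Suppose y3 = 0.
Suppose y2 = 1.
The clause (~y6) is unit, so y6 = 0.
Now (y6) is unsatisfied and unit — conflict.
That branch fails; take y2 = 0 instead.
The clause (y6) is unit, so y6 = 1.
The clause (~y4) is unit, so y4 = 0.
The clause (y1) is unit, so y1 = 1.
Now (~y1) is unsatisfied and unit — conflict.
Either choice for y2 ends in contradiction.
So every satisfying assignment has y3 = True.

True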